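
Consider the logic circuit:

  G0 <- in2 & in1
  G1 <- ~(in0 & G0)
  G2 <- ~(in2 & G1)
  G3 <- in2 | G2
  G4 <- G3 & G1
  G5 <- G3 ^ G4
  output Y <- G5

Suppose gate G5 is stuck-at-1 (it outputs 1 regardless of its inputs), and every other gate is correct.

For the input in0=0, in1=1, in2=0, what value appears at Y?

1

Propagate with G5 forced: G0=0, G1=1, G2=1, G3=1, G4=1, G5=1 [stuck-at-1].
So Y = 1. (Without the fault it would be 0.)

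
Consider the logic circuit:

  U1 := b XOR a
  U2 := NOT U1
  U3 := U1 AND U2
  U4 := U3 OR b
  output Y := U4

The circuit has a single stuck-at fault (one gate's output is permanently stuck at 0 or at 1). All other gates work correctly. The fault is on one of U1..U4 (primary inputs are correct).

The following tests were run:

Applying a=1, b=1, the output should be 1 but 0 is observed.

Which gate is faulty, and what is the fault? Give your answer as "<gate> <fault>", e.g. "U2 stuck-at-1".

U4 stuck-at-0

Fault-free values for test 1 (a=1, b=1): U1=0, U2=1, U3=0, U4=1, giving Y=1. Observed 0.
Test 1: faults giving observed 0 are {U4 stuck-at-0}.
Only U4 stuck-at-0 is consistent with every test.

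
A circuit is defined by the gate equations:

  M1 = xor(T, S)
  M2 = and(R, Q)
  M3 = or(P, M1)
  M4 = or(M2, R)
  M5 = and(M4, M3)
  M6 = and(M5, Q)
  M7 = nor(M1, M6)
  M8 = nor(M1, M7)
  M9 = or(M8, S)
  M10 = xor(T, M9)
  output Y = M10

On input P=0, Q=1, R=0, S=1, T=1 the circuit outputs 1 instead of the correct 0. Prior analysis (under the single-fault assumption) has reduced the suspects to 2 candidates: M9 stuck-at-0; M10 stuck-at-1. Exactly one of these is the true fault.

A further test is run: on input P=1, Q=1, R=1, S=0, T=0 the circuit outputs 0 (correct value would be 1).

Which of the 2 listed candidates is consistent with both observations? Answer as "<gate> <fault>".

Evaluate each candidate on input P=1, Q=1, R=1, S=0, T=0:
  M9 stuck-at-0: M1=0, M2=1, M3=1, M4=1, M5=1, M6=1, M7=0, M8=1, M9=0 [stuck-at-0], M10=0 → 0 — matches
  M10 stuck-at-1: M1=0, M2=1, M3=1, M4=1, M5=1, M6=1, M7=0, M8=1, M9=1, M10=1 [stuck-at-1] → 1 — eliminated
Only M9 stuck-at-0 reproduces the observed 0.

M9 stuck-at-0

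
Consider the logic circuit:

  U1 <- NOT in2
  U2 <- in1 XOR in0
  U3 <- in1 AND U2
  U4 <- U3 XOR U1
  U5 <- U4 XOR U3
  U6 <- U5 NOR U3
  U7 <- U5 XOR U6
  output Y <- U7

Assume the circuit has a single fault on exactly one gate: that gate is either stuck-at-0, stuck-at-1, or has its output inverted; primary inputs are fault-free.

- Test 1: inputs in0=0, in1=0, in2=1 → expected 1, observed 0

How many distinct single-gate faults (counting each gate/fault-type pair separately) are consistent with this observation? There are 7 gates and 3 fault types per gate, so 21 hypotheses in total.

Fault-free: U1=0, U2=0, U3=0, U4=0, U5=0, U6=1, U7=1 → 1. Observed 0.
  U1: none of the 3 fault types match ✗
  U2: none of the 3 fault types match ✗
  U3: stuck-at-1, inverted output ✓; others ✗
  U4: none of the 3 fault types match ✗
  U5: none of the 3 fault types match ✗
  U6: stuck-at-0, inverted output ✓; others ✗
  U7: stuck-at-0, inverted output ✓; others ✗
Consistent faults: {U3 stuck-at-1, U3 inverted output, U6 stuck-at-0, U6 inverted output, U7 stuck-at-0, U7 inverted output} — 6 in all.

6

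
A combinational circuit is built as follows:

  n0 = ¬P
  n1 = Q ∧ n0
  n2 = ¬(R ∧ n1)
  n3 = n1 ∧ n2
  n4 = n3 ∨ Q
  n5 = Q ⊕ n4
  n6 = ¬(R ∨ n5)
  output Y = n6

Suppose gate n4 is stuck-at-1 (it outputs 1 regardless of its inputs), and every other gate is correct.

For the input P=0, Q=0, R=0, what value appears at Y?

Propagate with n4 forced: n0=1, n1=0, n2=1, n3=0, n4=1 [stuck-at-1], n5=1, n6=0.
So Y = 0. (Without the fault it would be 1.)

0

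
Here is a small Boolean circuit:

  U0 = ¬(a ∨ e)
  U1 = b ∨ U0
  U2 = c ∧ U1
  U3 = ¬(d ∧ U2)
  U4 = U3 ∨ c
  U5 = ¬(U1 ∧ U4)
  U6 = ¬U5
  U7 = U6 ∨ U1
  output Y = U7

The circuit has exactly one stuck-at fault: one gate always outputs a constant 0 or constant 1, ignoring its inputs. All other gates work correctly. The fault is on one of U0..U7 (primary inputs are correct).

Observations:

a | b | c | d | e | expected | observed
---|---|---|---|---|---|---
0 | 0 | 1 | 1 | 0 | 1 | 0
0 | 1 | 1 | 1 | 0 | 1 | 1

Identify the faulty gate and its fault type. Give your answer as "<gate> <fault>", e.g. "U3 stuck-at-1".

Fault-free values for test 1 (a=0, b=0, c=1, d=1, e=0): U0=1, U1=1, U2=1, U3=0, U4=1, U5=0, U6=1, U7=1, giving Y=1. Observed 0.
Test 1: faults giving observed 0 are {U0 stuck-at-0, U1 stuck-at-0, U7 stuck-at-0}.
Test 2 (a=0, b=1, c=1, d=1, e=0): fault-free U0=1, U1=1, U2=1, U3=0, U4=1, U5=0, U6=1, U7=1 → 1; observed 1. Eliminates U1 stuck-at-0, U7 stuck-at-0.
Only U0 stuck-at-0 is consistent with every test.

U0 stuck-at-0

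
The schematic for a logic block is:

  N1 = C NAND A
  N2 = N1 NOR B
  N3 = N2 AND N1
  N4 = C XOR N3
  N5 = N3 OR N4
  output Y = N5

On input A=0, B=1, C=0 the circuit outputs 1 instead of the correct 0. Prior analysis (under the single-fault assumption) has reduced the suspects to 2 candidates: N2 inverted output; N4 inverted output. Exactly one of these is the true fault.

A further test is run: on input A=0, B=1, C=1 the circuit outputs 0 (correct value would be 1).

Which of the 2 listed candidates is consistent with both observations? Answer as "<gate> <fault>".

Evaluate each candidate on input A=0, B=1, C=1:
  N2 inverted output: N1=1, N2=1 [inverted output], N3=1, N4=0, N5=1 → 1 — eliminated
  N4 inverted output: N1=1, N2=0, N3=0, N4=0 [inverted output], N5=0 → 0 — matches
Only N4 inverted output reproduces the observed 0.

N4 inverted output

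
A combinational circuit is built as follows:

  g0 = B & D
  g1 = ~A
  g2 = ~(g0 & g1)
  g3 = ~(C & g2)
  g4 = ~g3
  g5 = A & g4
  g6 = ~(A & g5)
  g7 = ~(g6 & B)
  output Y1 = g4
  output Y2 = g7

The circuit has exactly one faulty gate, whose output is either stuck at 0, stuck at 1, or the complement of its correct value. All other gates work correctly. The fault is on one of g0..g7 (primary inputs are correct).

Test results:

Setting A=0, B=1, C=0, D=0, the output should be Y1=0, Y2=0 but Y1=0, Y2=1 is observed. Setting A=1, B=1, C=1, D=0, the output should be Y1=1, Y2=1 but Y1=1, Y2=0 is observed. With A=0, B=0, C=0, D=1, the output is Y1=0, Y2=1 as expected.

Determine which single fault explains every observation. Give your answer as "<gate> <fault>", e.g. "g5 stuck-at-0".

g6 inverted output

Fault-free values for test 1 (A=0, B=1, C=0, D=0): g0=0, g1=1, g2=1, g3=1, g4=0, g5=0, g6=1, g7=0, giving Y1=0, Y2=0. Observed Y1=0, Y2=1.
Test 1: faults giving observed Y1=0, Y2=1 are {g6 stuck-at-0, g6 inverted output, g7 stuck-at-1, g7 inverted output}.
Test 2 (A=1, B=1, C=1, D=0): fault-free g0=0, g1=0, g2=1, g3=0, g4=1, g5=1, g6=0, g7=1 → Y1=1, Y2=1; observed Y1=1, Y2=0. Eliminates g6 stuck-at-0, g7 stuck-at-1.
Test 3 (A=0, B=0, C=0, D=1): fault-free g0=0, g1=1, g2=1, g3=1, g4=0, g5=0, g6=1, g7=1 → Y1=0, Y2=1; observed Y1=0, Y2=1. Eliminates g7 inverted output.
Only g6 inverted output is consistent with every test.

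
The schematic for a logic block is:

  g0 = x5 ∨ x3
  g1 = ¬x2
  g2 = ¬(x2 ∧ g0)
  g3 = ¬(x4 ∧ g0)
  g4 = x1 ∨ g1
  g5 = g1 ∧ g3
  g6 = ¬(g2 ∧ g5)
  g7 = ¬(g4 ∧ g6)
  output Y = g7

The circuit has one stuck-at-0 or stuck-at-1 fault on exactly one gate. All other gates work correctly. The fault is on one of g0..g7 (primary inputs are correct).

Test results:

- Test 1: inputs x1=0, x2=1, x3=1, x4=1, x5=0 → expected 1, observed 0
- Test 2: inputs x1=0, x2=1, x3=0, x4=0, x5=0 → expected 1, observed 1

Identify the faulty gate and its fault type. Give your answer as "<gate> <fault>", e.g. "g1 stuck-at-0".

g1 stuck-at-1

Fault-free values for test 1 (x1=0, x2=1, x3=1, x4=1, x5=0): g0=1, g1=0, g2=0, g3=0, g4=0, g5=0, g6=1, g7=1, giving Y=1. Observed 0.
Test 1: faults giving observed 0 are {g1 stuck-at-1, g4 stuck-at-1, g7 stuck-at-0}.
Test 2 (x1=0, x2=1, x3=0, x4=0, x5=0): fault-free g0=0, g1=0, g2=1, g3=1, g4=0, g5=0, g6=1, g7=1 → 1; observed 1. Eliminates g4 stuck-at-1, g7 stuck-at-0.
Only g1 stuck-at-1 is consistent with every test.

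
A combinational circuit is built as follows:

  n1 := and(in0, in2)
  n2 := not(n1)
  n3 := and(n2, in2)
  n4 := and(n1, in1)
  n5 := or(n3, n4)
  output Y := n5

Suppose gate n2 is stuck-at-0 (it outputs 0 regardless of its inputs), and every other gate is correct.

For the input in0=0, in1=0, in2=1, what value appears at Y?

0

Propagate with n2 forced: n1=0, n2=0 [stuck-at-0], n3=0, n4=0, n5=0.
So Y = 0. (Without the fault it would be 1.)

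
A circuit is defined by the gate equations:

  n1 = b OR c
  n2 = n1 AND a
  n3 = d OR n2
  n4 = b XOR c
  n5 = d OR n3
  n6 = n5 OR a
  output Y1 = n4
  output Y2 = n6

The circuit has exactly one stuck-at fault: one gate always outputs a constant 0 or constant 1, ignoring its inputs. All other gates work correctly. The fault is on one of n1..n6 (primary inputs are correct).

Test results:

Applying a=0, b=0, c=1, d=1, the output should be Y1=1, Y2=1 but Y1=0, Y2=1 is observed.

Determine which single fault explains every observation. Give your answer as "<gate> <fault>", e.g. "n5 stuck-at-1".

n4 stuck-at-0

Fault-free values for test 1 (a=0, b=0, c=1, d=1): n1=1, n2=0, n3=1, n4=1, n5=1, n6=1, giving Y1=1, Y2=1. Observed Y1=0, Y2=1.
Test 1: faults giving observed Y1=0, Y2=1 are {n4 stuck-at-0}.
Only n4 stuck-at-0 is consistent with every test.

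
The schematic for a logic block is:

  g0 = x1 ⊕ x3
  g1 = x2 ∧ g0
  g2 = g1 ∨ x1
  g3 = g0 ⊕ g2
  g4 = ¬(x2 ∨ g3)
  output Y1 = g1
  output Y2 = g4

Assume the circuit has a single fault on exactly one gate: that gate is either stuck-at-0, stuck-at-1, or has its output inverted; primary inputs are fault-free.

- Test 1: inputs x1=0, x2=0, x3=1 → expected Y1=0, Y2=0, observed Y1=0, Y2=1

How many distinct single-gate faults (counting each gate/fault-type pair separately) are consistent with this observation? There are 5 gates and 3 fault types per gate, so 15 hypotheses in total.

Fault-free: g0=1, g1=0, g2=0, g3=1, g4=0 → Y1=0, Y2=0. Observed Y1=0, Y2=1.
  g0: stuck-at-0, inverted output ✓; others ✗
  g1: none of the 3 fault types match ✗
  g2: stuck-at-1, inverted output ✓; others ✗
  g3: stuck-at-0, inverted output ✓; others ✗
  g4: stuck-at-1, inverted output ✓; others ✗
Consistent faults: {g0 stuck-at-0, g0 inverted output, g2 stuck-at-1, g2 inverted output, g3 stuck-at-0, g3 inverted output, g4 stuck-at-1, g4 inverted output} — 8 in all.

8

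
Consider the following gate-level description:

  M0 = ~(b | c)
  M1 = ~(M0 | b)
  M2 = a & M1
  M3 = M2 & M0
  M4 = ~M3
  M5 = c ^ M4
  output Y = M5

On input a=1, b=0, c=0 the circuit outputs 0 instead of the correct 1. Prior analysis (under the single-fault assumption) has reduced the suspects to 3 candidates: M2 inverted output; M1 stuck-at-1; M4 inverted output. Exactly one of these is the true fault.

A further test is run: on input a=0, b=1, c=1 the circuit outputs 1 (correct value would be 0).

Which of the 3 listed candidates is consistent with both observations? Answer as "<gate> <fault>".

Evaluate each candidate on input a=0, b=1, c=1:
  M2 inverted output: M0=0, M1=0, M2=1 [inverted output], M3=0, M4=1, M5=0 → 0 — eliminated
  M1 stuck-at-1: M0=0, M1=1 [stuck-at-1], M2=0, M3=0, M4=1, M5=0 → 0 — eliminated
  M4 inverted output: M0=0, M1=0, M2=0, M3=0, M4=0 [inverted output], M5=1 → 1 — matches
Only M4 inverted output reproduces the observed 1.

M4 inverted output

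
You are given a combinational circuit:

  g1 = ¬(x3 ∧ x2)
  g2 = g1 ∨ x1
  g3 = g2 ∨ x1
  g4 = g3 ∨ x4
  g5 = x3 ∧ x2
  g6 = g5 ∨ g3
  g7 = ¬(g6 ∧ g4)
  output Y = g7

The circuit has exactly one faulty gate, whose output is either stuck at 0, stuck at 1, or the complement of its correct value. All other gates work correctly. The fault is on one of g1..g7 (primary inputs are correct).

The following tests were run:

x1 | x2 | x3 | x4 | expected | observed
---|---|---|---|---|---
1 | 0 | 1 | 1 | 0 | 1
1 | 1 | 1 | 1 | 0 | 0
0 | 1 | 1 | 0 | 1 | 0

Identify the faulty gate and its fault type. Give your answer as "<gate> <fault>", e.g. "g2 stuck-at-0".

g3 inverted output

Fault-free values for test 1 (x1=1, x2=0, x3=1, x4=1): g1=1, g2=1, g3=1, g4=1, g5=0, g6=1, g7=0, giving Y=0. Observed 1.
Test 1: faults giving observed 1 are {g3 stuck-at-0, g3 inverted output, g4 stuck-at-0, g4 inverted output, g6 stuck-at-0, g6 inverted output, g7 stuck-at-1, g7 inverted output}.
Test 2 (x1=1, x2=1, x3=1, x4=1): fault-free g1=0, g2=1, g3=1, g4=1, g5=1, g6=1, g7=0 → 0; observed 0. Eliminates g4 stuck-at-0, g4 inverted output, g6 stuck-at-0, g6 inverted output, g7 stuck-at-1, g7 inverted output.
Test 3 (x1=0, x2=1, x3=1, x4=0): fault-free g1=0, g2=0, g3=0, g4=0, g5=1, g6=1, g7=1 → 1; observed 0. Eliminates g3 stuck-at-0.
Only g3 inverted output is consistent with every test.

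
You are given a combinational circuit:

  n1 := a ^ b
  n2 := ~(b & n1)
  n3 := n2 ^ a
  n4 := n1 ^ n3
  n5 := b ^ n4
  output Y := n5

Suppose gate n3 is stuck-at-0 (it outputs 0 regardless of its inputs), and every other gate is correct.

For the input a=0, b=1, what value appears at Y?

0

Propagate with n3 forced: n1=1, n2=0, n3=0 [stuck-at-0], n4=1, n5=0.
So Y = 0. (Same as the fault-free value — the fault is masked on this input.)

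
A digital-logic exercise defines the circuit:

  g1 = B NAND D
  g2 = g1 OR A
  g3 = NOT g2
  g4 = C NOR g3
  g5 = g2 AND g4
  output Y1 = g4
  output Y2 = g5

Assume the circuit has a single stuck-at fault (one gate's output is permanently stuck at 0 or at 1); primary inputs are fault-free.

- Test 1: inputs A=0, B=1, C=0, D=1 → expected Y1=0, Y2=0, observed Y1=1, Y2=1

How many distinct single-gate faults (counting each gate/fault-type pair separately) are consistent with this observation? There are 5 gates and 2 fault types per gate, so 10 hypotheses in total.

2

Fault-free: g1=0, g2=0, g3=1, g4=0, g5=0 → Y1=0, Y2=0. Observed Y1=1, Y2=1.
  g1 stuck-at-0: output Y1=0, Y2=0 ✗
  g1 stuck-at-1: output Y1=1, Y2=1 ✓
  g2 stuck-at-0: output Y1=0, Y2=0 ✗
  g2 stuck-at-1: output Y1=1, Y2=1 ✓
  g3 stuck-at-0: output Y1=1, Y2=0 ✗
  g3 stuck-at-1: output Y1=0, Y2=0 ✗
  g4 stuck-at-0: output Y1=0, Y2=0 ✗
  g4 stuck-at-1: output Y1=1, Y2=0 ✗
  g5 stuck-at-0: output Y1=0, Y2=0 ✗
  g5 stuck-at-1: output Y1=0, Y2=1 ✗
Consistent faults: {g1 stuck-at-1, g2 stuck-at-1} — 2 in all.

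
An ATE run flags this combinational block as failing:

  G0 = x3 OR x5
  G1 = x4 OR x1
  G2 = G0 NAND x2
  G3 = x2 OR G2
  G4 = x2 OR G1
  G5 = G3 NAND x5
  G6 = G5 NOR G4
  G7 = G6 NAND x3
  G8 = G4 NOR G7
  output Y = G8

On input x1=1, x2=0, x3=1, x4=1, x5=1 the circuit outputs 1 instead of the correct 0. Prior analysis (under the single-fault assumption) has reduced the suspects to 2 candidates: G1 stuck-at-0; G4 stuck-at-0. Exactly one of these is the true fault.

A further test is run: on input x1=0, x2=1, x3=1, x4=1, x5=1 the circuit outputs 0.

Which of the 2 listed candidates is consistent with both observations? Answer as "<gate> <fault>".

G1 stuck-at-0

Evaluate each candidate on input x1=0, x2=1, x3=1, x4=1, x5=1:
  G1 stuck-at-0: G0=1, G1=0 [stuck-at-0], G2=0, G3=1, G4=1, G5=0, G6=0, G7=1, G8=0 → 0 — matches
  G4 stuck-at-0: G0=1, G1=1, G2=0, G3=1, G4=0 [stuck-at-0], G5=0, G6=1, G7=0, G8=1 → 1 — eliminated
Only G1 stuck-at-0 reproduces the observed 0.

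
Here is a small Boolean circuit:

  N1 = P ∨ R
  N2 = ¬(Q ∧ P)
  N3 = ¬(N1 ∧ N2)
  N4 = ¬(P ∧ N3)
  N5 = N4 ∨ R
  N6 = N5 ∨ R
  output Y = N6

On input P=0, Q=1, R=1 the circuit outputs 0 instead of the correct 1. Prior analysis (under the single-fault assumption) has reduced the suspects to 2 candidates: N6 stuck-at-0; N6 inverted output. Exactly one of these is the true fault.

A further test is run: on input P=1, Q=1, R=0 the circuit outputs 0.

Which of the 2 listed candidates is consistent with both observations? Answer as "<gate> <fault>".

Evaluate each candidate on input P=1, Q=1, R=0:
  N6 stuck-at-0: N1=1, N2=0, N3=1, N4=0, N5=0, N6=0 [stuck-at-0] → 0 — matches
  N6 inverted output: N1=1, N2=0, N3=1, N4=0, N5=0, N6=1 [inverted output] → 1 — eliminated
Only N6 stuck-at-0 reproduces the observed 0.

N6 stuck-at-0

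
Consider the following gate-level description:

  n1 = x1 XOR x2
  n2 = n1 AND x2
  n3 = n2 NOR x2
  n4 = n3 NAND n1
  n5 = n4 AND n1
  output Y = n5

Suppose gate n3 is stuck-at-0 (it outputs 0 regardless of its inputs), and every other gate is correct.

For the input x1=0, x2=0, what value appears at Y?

0

Propagate with n3 forced: n1=0, n2=0, n3=0 [stuck-at-0], n4=1, n5=0.
So Y = 0. (Same as the fault-free value — the fault is masked on this input.)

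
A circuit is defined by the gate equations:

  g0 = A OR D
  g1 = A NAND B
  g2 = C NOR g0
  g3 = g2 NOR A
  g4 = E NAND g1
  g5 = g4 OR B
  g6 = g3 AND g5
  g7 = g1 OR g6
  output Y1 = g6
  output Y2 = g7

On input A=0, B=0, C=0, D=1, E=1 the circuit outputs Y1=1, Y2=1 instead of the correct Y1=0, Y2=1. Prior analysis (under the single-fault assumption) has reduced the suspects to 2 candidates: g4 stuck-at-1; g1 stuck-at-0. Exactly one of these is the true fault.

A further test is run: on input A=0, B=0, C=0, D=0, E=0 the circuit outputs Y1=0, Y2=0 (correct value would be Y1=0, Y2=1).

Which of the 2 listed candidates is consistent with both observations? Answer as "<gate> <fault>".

g1 stuck-at-0

Evaluate each candidate on input A=0, B=0, C=0, D=0, E=0:
  g4 stuck-at-1: g0=0, g1=1, g2=1, g3=0, g4=1 [stuck-at-1], g5=1, g6=0, g7=1 → Y1=0, Y2=1 — eliminated
  g1 stuck-at-0: g0=0, g1=0 [stuck-at-0], g2=1, g3=0, g4=1, g5=1, g6=0, g7=0 → Y1=0, Y2=0 — matches
Only g1 stuck-at-0 reproduces the observed Y1=0, Y2=0.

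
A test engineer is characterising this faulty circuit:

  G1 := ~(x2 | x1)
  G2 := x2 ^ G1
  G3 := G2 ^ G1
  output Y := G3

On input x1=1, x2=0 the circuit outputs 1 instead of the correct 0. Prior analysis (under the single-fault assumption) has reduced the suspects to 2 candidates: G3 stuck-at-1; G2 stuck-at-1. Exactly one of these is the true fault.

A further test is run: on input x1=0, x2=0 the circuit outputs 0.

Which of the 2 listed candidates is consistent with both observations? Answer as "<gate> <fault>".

Evaluate each candidate on input x1=0, x2=0:
  G3 stuck-at-1: G1=1, G2=1, G3=1 [stuck-at-1] → 1 — eliminated
  G2 stuck-at-1: G1=1, G2=1 [stuck-at-1], G3=0 → 0 — matches
Only G2 stuck-at-1 reproduces the observed 0.

G2 stuck-at-1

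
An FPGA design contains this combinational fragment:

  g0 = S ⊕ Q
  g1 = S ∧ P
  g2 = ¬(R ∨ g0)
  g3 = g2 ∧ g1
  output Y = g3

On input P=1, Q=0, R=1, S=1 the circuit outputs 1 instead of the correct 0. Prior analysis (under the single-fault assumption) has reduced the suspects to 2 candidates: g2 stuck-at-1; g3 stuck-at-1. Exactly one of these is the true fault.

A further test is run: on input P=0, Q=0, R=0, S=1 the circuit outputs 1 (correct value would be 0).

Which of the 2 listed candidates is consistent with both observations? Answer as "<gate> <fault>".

Evaluate each candidate on input P=0, Q=0, R=0, S=1:
  g2 stuck-at-1: g0=1, g1=0, g2=1 [stuck-at-1], g3=0 → 0 — eliminated
  g3 stuck-at-1: g0=1, g1=0, g2=0, g3=1 [stuck-at-1] → 1 — matches
Only g3 stuck-at-1 reproduces the observed 1.

g3 stuck-at-1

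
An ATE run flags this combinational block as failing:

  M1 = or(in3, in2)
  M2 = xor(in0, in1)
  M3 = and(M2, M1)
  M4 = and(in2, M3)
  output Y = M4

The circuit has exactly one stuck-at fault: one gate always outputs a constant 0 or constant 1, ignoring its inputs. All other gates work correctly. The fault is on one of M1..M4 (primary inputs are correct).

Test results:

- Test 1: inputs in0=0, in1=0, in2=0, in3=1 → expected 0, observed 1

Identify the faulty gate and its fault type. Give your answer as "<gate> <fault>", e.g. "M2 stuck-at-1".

M4 stuck-at-1

Fault-free values for test 1 (in0=0, in1=0, in2=0, in3=1): M1=1, M2=0, M3=0, M4=0, giving Y=0. Observed 1.
Test 1: faults giving observed 1 are {M4 stuck-at-1}.
Only M4 stuck-at-1 is consistent with every test.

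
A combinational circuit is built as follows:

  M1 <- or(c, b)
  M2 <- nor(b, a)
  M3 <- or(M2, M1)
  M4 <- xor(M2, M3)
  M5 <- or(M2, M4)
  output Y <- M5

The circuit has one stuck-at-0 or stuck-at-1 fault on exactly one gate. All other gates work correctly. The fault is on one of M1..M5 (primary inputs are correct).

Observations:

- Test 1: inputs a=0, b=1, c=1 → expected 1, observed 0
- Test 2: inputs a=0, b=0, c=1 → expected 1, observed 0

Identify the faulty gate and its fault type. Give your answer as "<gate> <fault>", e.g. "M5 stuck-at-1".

M5 stuck-at-0

Fault-free values for test 1 (a=0, b=1, c=1): M1=1, M2=0, M3=1, M4=1, M5=1, giving Y=1. Observed 0.
Test 1: faults giving observed 0 are {M1 stuck-at-0, M3 stuck-at-0, M4 stuck-at-0, M5 stuck-at-0}.
Test 2 (a=0, b=0, c=1): fault-free M1=1, M2=1, M3=1, M4=0, M5=1 → 1; observed 0. Eliminates M1 stuck-at-0, M3 stuck-at-0, M4 stuck-at-0.
Only M5 stuck-at-0 is consistent with every test.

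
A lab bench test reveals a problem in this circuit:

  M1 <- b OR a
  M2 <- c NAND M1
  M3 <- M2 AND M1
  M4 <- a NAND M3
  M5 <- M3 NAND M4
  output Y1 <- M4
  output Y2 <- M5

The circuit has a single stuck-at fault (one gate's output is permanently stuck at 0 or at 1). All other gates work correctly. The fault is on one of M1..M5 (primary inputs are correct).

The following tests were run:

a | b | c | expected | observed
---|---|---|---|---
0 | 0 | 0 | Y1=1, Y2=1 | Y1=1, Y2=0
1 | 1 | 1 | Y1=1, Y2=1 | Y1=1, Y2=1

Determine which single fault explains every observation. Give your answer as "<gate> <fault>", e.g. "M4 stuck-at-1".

M1 stuck-at-1

Fault-free values for test 1 (a=0, b=0, c=0): M1=0, M2=1, M3=0, M4=1, M5=1, giving Y1=1, Y2=1. Observed Y1=1, Y2=0.
Test 1: faults giving observed Y1=1, Y2=0 are {M1 stuck-at-1, M3 stuck-at-1, M5 stuck-at-0}.
Test 2 (a=1, b=1, c=1): fault-free M1=1, M2=0, M3=0, M4=1, M5=1 → Y1=1, Y2=1; observed Y1=1, Y2=1. Eliminates M3 stuck-at-1, M5 stuck-at-0.
Only M1 stuck-at-1 is consistent with every test.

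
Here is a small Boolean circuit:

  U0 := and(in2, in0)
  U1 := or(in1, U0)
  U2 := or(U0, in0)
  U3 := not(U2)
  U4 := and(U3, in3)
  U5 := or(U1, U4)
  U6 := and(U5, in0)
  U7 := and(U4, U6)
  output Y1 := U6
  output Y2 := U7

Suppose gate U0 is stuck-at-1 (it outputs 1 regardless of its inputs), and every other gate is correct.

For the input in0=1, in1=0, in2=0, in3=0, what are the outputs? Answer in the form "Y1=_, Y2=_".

Propagate with U0 forced: U0=1 [stuck-at-1], U1=1, U2=1, U3=0, U4=0, U5=1, U6=1, U7=0.
So the outputs are Y1=1, Y2=0. (Without the fault they would be Y1=0, Y2=0.)

Y1=1, Y2=0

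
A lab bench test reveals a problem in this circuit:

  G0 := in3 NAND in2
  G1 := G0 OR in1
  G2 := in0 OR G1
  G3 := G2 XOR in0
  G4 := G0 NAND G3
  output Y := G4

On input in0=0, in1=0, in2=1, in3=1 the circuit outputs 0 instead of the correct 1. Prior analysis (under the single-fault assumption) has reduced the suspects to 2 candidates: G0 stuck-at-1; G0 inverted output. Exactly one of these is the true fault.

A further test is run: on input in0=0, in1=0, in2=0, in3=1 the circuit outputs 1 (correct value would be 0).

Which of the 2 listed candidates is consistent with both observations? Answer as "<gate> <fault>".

Evaluate each candidate on input in0=0, in1=0, in2=0, in3=1:
  G0 stuck-at-1: G0=1 [stuck-at-1], G1=1, G2=1, G3=1, G4=0 → 0 — eliminated
  G0 inverted output: G0=0 [inverted output], G1=0, G2=0, G3=0, G4=1 → 1 — matches
Only G0 inverted output reproduces the observed 1.

G0 inverted output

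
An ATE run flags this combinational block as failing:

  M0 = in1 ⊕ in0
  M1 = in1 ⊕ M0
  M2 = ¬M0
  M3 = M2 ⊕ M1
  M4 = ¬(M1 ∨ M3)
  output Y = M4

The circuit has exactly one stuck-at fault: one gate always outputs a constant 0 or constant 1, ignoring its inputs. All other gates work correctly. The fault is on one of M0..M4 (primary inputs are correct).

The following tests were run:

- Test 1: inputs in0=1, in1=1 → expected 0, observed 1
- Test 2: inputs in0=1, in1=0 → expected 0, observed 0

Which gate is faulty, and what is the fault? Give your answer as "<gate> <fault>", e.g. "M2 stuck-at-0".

Fault-free values for test 1 (in0=1, in1=1): M0=0, M1=1, M2=1, M3=0, M4=0, giving Y=0. Observed 1.
Test 1: faults giving observed 1 are {M0 stuck-at-1, M4 stuck-at-1}.
Test 2 (in0=1, in1=0): fault-free M0=1, M1=1, M2=0, M3=1, M4=0 → 0; observed 0. Eliminates M4 stuck-at-1.
Only M0 stuck-at-1 is consistent with every test.

M0 stuck-at-1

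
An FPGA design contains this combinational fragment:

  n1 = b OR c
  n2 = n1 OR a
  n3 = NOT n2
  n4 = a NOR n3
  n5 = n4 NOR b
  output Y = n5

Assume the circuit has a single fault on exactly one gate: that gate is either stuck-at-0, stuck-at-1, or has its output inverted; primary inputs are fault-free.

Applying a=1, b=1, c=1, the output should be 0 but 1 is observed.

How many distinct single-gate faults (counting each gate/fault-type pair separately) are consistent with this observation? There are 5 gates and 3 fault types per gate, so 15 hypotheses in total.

2

Fault-free: n1=1, n2=1, n3=0, n4=0, n5=0 → 0. Observed 1.
  n1: none of the 3 fault types match ✗
  n2: none of the 3 fault types match ✗
  n3: none of the 3 fault types match ✗
  n4: none of the 3 fault types match ✗
  n5: stuck-at-1, inverted output ✓; others ✗
Consistent faults: {n5 stuck-at-1, n5 inverted output} — 2 in all.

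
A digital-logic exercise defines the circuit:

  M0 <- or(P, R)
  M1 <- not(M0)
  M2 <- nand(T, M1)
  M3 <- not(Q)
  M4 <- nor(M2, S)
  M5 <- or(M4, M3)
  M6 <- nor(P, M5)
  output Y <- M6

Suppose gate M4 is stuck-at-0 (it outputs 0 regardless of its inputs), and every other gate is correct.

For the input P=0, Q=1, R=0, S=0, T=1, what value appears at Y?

1

Propagate with M4 forced: M0=0, M1=1, M2=0, M3=0, M4=0 [stuck-at-0], M5=0, M6=1.
So Y = 1. (Without the fault it would be 0.)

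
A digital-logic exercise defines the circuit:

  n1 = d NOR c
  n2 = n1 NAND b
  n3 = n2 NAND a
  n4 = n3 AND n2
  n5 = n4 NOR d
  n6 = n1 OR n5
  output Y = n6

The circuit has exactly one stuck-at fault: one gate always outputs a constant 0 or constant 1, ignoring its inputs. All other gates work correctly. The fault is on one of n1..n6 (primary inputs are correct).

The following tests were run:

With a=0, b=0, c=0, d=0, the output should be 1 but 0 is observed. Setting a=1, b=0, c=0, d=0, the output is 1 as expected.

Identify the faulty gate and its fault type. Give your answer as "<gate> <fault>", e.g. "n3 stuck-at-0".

Fault-free values for test 1 (a=0, b=0, c=0, d=0): n1=1, n2=1, n3=1, n4=1, n5=0, n6=1, giving Y=1. Observed 0.
Test 1: faults giving observed 0 are {n1 stuck-at-0, n6 stuck-at-0}.
Test 2 (a=1, b=0, c=0, d=0): fault-free n1=1, n2=1, n3=0, n4=0, n5=1, n6=1 → 1; observed 1. Eliminates n6 stuck-at-0.
Only n1 stuck-at-0 is consistent with every test.

n1 stuck-at-0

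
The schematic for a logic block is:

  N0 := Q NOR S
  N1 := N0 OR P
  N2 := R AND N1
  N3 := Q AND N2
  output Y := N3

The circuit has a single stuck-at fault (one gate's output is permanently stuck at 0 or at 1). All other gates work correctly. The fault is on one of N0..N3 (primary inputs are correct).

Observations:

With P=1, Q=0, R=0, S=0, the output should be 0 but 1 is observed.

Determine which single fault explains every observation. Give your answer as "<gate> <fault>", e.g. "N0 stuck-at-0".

N3 stuck-at-1

Fault-free values for test 1 (P=1, Q=0, R=0, S=0): N0=1, N1=1, N2=0, N3=0, giving Y=0. Observed 1.
Test 1: faults giving observed 1 are {N3 stuck-at-1}.
Only N3 stuck-at-1 is consistent with every test.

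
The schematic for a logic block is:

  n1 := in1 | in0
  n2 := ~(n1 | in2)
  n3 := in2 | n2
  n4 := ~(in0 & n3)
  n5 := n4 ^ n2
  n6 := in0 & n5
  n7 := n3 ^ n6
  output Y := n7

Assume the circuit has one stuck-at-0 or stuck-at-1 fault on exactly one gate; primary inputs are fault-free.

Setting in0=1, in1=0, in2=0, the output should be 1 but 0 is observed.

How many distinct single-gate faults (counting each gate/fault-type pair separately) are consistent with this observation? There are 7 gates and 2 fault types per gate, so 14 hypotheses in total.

6

Fault-free: n1=1, n2=0, n3=0, n4=1, n5=1, n6=1, n7=1 → 1. Observed 0.
  n1 stuck-at-0: output 0 ✓
  n1 stuck-at-1: output 1 ✗
  n2 stuck-at-0: output 1 ✗
  n2 stuck-at-1: output 0 ✓
  n3 stuck-at-0: output 1 ✗
  n3 stuck-at-1: output 1 ✗
  n4 stuck-at-0: output 0 ✓
  n4 stuck-at-1: output 1 ✗
  n5 stuck-at-0: output 0 ✓
  n5 stuck-at-1: output 1 ✗
  n6 stuck-at-0: output 0 ✓
  n6 stuck-at-1: output 1 ✗
  n7 stuck-at-0: output 0 ✓
  n7 stuck-at-1: output 1 ✗
Consistent faults: {n1 stuck-at-0, n2 stuck-at-1, n4 stuck-at-0, n5 stuck-at-0, n6 stuck-at-0, n7 stuck-at-0} — 6 in all.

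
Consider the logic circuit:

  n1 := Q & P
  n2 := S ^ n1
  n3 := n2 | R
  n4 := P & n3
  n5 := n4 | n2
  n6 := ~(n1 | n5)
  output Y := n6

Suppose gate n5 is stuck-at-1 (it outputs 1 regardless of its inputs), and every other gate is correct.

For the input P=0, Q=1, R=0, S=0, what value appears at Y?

Propagate with n5 forced: n1=0, n2=0, n3=0, n4=0, n5=1 [stuck-at-1], n6=0.
So Y = 0. (Without the fault it would be 1.)

0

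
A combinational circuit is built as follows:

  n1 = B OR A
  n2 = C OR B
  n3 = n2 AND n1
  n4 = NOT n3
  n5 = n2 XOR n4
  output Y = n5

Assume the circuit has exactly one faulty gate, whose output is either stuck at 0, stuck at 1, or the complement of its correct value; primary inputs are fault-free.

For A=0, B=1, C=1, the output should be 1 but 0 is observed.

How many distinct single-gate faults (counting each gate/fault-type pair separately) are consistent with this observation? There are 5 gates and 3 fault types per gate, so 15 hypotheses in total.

Fault-free: n1=1, n2=1, n3=1, n4=0, n5=1 → 1. Observed 0.
  n1: stuck-at-0, inverted output ✓; others ✗
  n2: none of the 3 fault types match ✗
  n3: stuck-at-0, inverted output ✓; others ✗
  n4: stuck-at-1, inverted output ✓; others ✗
  n5: stuck-at-0, inverted output ✓; others ✗
Consistent faults: {n1 stuck-at-0, n1 inverted output, n3 stuck-at-0, n3 inverted output, n4 stuck-at-1, n4 inverted output, n5 stuck-at-0, n5 inverted output} — 8 in all.

8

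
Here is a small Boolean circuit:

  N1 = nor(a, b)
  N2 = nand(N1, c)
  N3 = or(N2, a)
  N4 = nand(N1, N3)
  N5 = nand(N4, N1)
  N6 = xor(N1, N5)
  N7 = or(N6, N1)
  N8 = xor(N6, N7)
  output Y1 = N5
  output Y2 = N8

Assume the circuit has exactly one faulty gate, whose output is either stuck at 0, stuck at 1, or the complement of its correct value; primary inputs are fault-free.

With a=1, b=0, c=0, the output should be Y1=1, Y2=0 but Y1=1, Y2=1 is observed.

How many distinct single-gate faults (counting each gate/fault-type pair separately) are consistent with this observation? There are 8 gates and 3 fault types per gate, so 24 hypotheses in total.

6

Fault-free: N1=0, N2=1, N3=1, N4=1, N5=1, N6=1, N7=1, N8=0 → Y1=1, Y2=0. Observed Y1=1, Y2=1.
  N1: stuck-at-1, inverted output ✓; others ✗
  N2: none of the 3 fault types match ✗
  N3: none of the 3 fault types match ✗
  N4: none of the 3 fault types match ✗
  N5: none of the 3 fault types match ✗
  N6: none of the 3 fault types match ✗
  N7: stuck-at-0, inverted output ✓; others ✗
  N8: stuck-at-1, inverted output ✓; others ✗
Consistent faults: {N1 stuck-at-1, N1 inverted output, N7 stuck-at-0, N7 inverted output, N8 stuck-at-1, N8 inverted output} — 6 in all.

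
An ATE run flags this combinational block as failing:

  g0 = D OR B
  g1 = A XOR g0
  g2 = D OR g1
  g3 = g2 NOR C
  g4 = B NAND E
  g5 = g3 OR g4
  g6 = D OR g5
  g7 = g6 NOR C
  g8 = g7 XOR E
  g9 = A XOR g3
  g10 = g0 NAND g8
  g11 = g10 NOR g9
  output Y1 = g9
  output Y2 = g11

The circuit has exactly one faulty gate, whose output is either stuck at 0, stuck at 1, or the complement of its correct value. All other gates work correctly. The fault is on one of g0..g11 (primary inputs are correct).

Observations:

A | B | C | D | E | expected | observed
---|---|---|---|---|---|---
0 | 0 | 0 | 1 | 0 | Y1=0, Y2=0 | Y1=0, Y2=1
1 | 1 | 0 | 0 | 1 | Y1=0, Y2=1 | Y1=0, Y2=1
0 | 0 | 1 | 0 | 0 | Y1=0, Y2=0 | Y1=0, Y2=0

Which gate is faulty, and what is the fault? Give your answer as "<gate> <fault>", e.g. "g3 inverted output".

g8 stuck-at-1

Fault-free values for test 1 (A=0, B=0, C=0, D=1, E=0): g0=1, g1=1, g2=1, g3=0, g4=1, g5=1, g6=1, g7=0, g8=0, g9=0, g10=1, g11=0, giving Y1=0, Y2=0. Observed Y1=0, Y2=1.
Test 1: faults giving observed Y1=0, Y2=1 are {g6 stuck-at-0, g6 inverted output, g7 stuck-at-1, g7 inverted output, g8 stuck-at-1, g8 inverted output, g10 stuck-at-0, g10 inverted output, g11 stuck-at-1, g11 inverted output}.
Test 2 (A=1, B=1, C=0, D=0, E=1): fault-free g0=1, g1=0, g2=0, g3=1, g4=0, g5=1, g6=1, g7=0, g8=1, g9=0, g10=0, g11=1 → Y1=0, Y2=1; observed Y1=0, Y2=1. Eliminates g6 stuck-at-0, g6 inverted output, g7 stuck-at-1, g7 inverted output, g8 inverted output, g10 inverted output, g11 inverted output.
Test 3 (A=0, B=0, C=1, D=0, E=0): fault-free g0=0, g1=0, g2=0, g3=0, g4=1, g5=1, g6=1, g7=0, g8=0, g9=0, g10=1, g11=0 → Y1=0, Y2=0; observed Y1=0, Y2=0. Eliminates g10 stuck-at-0, g11 stuck-at-1.
Only g8 stuck-at-1 is consistent with every test.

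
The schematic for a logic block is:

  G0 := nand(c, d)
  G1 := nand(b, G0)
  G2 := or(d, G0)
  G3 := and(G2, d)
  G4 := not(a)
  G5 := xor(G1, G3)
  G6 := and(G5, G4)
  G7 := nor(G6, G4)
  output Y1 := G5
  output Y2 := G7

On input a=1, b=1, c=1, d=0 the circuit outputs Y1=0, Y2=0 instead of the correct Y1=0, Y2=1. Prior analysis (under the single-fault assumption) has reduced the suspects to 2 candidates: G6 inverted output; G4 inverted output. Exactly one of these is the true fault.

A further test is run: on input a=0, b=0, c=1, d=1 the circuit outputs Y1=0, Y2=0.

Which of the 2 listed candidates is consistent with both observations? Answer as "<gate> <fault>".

Evaluate each candidate on input a=0, b=0, c=1, d=1:
  G6 inverted output: G0=0, G1=1, G2=1, G3=1, G4=1, G5=0, G6=1 [inverted output], G7=0 → Y1=0, Y2=0 — matches
  G4 inverted output: G0=0, G1=1, G2=1, G3=1, G4=0 [inverted output], G5=0, G6=0, G7=1 → Y1=0, Y2=1 — eliminated
Only G6 inverted output reproduces the observed Y1=0, Y2=0.

G6 inverted output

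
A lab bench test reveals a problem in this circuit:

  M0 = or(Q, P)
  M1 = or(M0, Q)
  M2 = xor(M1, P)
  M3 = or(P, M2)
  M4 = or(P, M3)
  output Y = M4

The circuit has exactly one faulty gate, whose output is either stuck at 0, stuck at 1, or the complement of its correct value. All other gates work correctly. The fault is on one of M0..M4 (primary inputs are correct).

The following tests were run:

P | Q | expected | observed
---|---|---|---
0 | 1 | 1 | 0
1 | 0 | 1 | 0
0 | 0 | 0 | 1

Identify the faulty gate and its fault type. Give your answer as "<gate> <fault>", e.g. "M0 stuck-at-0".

M4 inverted output

Fault-free values for test 1 (P=0, Q=1): M0=1, M1=1, M2=1, M3=1, M4=1, giving Y=1. Observed 0.
Test 1: faults giving observed 0 are {M1 stuck-at-0, M1 inverted output, M2 stuck-at-0, M2 inverted output, M3 stuck-at-0, M3 inverted output, M4 stuck-at-0, M4 inverted output}.
Test 2 (P=1, Q=0): fault-free M0=1, M1=1, M2=0, M3=1, M4=1 → 1; observed 0. Eliminates M1 stuck-at-0, M1 inverted output, M2 stuck-at-0, M2 inverted output, M3 stuck-at-0, M3 inverted output.
Test 3 (P=0, Q=0): fault-free M0=0, M1=0, M2=0, M3=0, M4=0 → 0; observed 1. Eliminates M4 stuck-at-0.
Only M4 inverted output is consistent with every test.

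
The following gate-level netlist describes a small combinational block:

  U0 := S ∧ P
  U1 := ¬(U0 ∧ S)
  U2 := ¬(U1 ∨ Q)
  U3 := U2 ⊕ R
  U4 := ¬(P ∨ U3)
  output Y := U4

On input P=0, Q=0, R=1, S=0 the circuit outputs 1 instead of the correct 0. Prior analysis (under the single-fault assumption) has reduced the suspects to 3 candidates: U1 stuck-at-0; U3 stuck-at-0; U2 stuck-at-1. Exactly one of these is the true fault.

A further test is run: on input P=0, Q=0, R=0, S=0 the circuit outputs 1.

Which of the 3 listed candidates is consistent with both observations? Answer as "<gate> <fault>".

Evaluate each candidate on input P=0, Q=0, R=0, S=0:
  U1 stuck-at-0: U0=0, U1=0 [stuck-at-0], U2=1, U3=1, U4=0 → 0 — eliminated
  U3 stuck-at-0: U0=0, U1=1, U2=0, U3=0 [stuck-at-0], U4=1 → 1 — matches
  U2 stuck-at-1: U0=0, U1=1, U2=1 [stuck-at-1], U3=1, U4=0 → 0 — eliminated
Only U3 stuck-at-0 reproduces the observed 1.

U3 stuck-at-0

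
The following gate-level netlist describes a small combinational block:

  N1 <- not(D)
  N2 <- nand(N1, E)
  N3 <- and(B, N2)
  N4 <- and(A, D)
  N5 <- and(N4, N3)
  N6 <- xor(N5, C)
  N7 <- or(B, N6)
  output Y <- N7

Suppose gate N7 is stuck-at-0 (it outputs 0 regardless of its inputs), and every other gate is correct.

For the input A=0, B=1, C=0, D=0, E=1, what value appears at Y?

Propagate with N7 forced: N1=1, N2=0, N3=0, N4=0, N5=0, N6=0, N7=0 [stuck-at-0].
So Y = 0. (Without the fault it would be 1.)

0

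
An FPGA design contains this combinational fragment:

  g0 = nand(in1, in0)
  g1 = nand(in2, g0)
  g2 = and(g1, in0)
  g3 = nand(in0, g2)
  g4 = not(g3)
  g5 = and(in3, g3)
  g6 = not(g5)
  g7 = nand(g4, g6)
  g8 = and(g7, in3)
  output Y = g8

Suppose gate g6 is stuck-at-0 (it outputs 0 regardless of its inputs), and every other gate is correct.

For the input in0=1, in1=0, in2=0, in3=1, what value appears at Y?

1

Propagate with g6 forced: g0=1, g1=1, g2=1, g3=0, g4=1, g5=0, g6=0 [stuck-at-0], g7=1, g8=1.
So Y = 1. (Without the fault it would be 0.)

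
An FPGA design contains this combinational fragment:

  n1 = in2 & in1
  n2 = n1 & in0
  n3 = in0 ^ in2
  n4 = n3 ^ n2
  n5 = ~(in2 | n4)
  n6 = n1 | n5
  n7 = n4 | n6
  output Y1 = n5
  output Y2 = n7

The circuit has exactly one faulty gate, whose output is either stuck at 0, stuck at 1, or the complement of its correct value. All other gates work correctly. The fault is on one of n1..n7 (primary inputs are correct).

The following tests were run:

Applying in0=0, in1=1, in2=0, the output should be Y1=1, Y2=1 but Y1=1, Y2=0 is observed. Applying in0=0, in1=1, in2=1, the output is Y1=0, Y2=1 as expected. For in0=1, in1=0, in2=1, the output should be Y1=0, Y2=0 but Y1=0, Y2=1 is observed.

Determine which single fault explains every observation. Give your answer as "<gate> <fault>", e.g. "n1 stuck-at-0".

Fault-free values for test 1 (in0=0, in1=1, in2=0): n1=0, n2=0, n3=0, n4=0, n5=1, n6=1, n7=1, giving Y1=1, Y2=1. Observed Y1=1, Y2=0.
Test 1: faults giving observed Y1=1, Y2=0 are {n6 stuck-at-0, n6 inverted output, n7 stuck-at-0, n7 inverted output}.
Test 2 (in0=0, in1=1, in2=1): fault-free n1=1, n2=0, n3=1, n4=1, n5=0, n6=1, n7=1 → Y1=0, Y2=1; observed Y1=0, Y2=1. Eliminates n7 stuck-at-0, n7 inverted output.
Test 3 (in0=1, in1=0, in2=1): fault-free n1=0, n2=0, n3=0, n4=0, n5=0, n6=0, n7=0 → Y1=0, Y2=0; observed Y1=0, Y2=1. Eliminates n6 stuck-at-0.
Only n6 inverted output is consistent with every test.

n6 inverted output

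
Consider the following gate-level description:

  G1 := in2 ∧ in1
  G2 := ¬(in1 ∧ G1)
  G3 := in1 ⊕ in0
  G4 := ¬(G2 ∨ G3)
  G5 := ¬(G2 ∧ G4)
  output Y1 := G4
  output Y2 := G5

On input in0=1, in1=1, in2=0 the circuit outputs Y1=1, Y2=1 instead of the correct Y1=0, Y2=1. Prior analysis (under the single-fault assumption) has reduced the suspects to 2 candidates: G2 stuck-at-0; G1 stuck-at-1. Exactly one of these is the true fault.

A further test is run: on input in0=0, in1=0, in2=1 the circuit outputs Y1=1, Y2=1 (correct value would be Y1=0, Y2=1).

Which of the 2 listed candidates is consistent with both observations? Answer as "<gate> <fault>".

G2 stuck-at-0

Evaluate each candidate on input in0=0, in1=0, in2=1:
  G2 stuck-at-0: G1=0, G2=0 [stuck-at-0], G3=0, G4=1, G5=1 → Y1=1, Y2=1 — matches
  G1 stuck-at-1: G1=1 [stuck-at-1], G2=1, G3=0, G4=0, G5=1 → Y1=0, Y2=1 — eliminated
Only G2 stuck-at-0 reproduces the observed Y1=1, Y2=1.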